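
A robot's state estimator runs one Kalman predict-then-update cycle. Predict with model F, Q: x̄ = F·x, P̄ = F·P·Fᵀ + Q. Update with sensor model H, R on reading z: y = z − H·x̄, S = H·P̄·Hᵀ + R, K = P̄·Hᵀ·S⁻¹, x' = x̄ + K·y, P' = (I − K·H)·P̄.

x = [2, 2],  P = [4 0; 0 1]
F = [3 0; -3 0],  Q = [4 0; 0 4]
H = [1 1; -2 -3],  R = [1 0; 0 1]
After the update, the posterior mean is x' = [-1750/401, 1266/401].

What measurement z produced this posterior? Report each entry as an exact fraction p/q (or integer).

x̄ = F·x = [6, -6]
P̄ = F·P·Fᵀ + Q = [40 -36; -36 40]
S = H·P̄·Hᵀ + R = [9 -20; -20 89]
K = P̄·Hᵀ·S⁻¹ = [916/401 332/401; -604/401 -352/401]
x' − x̄ = [-4156/401, 3672/401] = K·y
y = (KᵀK)⁻¹·Kᵀ·(x' − x̄) = [-2, -7]
z = y + H·x̄ = [-2, -7] + [0, 6] = [-2, -1]

z = [-2, -1]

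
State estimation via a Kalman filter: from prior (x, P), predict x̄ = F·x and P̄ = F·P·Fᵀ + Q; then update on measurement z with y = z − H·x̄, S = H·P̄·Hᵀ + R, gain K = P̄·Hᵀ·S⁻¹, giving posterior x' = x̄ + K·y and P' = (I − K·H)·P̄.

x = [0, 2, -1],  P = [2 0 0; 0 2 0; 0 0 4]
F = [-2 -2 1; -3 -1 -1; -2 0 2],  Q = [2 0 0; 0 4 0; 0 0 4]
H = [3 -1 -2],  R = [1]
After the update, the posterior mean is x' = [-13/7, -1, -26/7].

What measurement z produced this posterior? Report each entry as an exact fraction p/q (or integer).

z = [3]

x̄ = F·x = [-5, -1, -2]
P̄ = F·P·Fᵀ + Q = [22 12 16; 12 28 4; 16 4 28]
S = H·P̄·Hᵀ + R = [91]
K = P̄·Hᵀ·S⁻¹ = [22/91; 0; -12/91]
x' − x̄ = [22/7, 0, -12/7] = K·y
y = (KᵀK)⁻¹·Kᵀ·(x' − x̄) = [13]
z = y + H·x̄ = [13] + [-10] = [3]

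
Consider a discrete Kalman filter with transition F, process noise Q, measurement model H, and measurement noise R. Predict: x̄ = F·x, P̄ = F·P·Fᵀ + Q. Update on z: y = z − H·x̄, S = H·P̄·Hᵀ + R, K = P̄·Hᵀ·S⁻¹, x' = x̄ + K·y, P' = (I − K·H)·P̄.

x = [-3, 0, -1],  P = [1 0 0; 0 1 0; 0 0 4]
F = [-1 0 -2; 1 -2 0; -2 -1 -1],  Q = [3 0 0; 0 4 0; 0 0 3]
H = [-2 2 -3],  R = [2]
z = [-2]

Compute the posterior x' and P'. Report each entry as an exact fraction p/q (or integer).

x' = [-125/59, -181/177, 259/177]
P' = [316/59 181/59 -82/59; 181/59 1393/177 560/177; -82/59 560/177 556/177]

x̄ = F·x = [5, -3, 7]
P̄ = F·P·Fᵀ + Q = [20 -1 10; -1 9 0; 10 0 12]
y = z − H·x̄ = [35]
S = H·P̄·Hᵀ + R = [354]
K = P̄·Hᵀ·S⁻¹ = [-12/59; 10/177; -28/177]
x' = x̄ + K·y = [-125/59, -181/177, 259/177]
P' = (I − K·H)·P̄ = [316/59 181/59 -82/59; 181/59 1393/177 560/177; -82/59 560/177 556/177]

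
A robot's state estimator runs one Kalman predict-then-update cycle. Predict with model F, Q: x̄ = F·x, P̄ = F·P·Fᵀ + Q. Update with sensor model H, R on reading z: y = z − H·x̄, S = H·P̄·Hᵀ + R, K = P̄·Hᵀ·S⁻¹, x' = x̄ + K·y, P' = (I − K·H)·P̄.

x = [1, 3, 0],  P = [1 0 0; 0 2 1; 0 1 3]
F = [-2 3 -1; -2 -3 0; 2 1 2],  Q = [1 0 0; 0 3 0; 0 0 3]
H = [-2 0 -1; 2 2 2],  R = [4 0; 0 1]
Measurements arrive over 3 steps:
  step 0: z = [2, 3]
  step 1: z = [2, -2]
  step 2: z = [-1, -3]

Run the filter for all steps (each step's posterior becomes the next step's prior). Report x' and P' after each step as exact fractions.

step 0: x' = [-5310/4649, 3903/4649, 7694/4649], P' = [23467/4649 16195/4649 -39762/4649; 16195/4649 27245/4649 -42526/4649; -39762/4649 -42526/4649 82608/4649]
step 1: x' = [-329730695/193140712, -184702101/193140712, 164473101/96570356], P' = [401787223/193140712 -18542547/193140712 -194156245/96570356; -18542547/193140712 367289567/193140712 -152554247/96570356; -194156245/96570356 -152554247/96570356 175719703/48285178]
step 2: x' = [3158418664600/2002503890663, -985855793658/2002503890663, -5032899448373/2002503890663], P' = [4146161551752/2002503890663 -134815388833/2002503890663 -4052887577980/2002503890663; -134815388833/2002503890663 3730569183182/2002503890663 -3158556958730/2002503890663; -4052887577980/2002503890663 -3158556958730/2002503890663 7310853069612/2002503890663]

step 0: x̄ = F·x = [7, -11, 5]
step 0: P̄ = F·P·Fᵀ + Q = [20 -11 1; -11 25 -16; 1 -16 25]
step 0: y = z − H·x̄ = [21, 1]
step 0: S = H·P̄·Hᵀ + R = [113 -60; -60 73]
step 0: K = P̄·Hᵀ·S⁻¹ = [-1793/4649 -200/4649; 2534/4649 1828/4649; -771/4649 640/4649]
step 0: x' = x̄ + K·y = [-5310/4649, 3903/4649, 7694/4649]
step 0: P' = (I − K·H)·P̄ = [23467/4649 16195/4649 -39762/4649; 16195/4649 27245/4649 -42526/4649; -39762/4649 -42526/4649 82608/4649]
step 1: x̄ = F·x = [14635/4649, -1089/4649, 8671/4649]
step 1: P̄ = F·P·Fᵀ + Q = [328098/4649 -358439/4649 -86627/4649; -358439/4649 547360/4649 109041/4649; -86627/4649 109041/4649 42072/4649]
step 1: y = z − H·x̄ = [47239/4649, -53732/4649]
step 1: S = H·P̄·Hᵀ + R = [1026552/4649 338900/4649; 338900/4649 986569/4649]
step 1: K = P̄·Hᵀ·S⁻¹ = [-103815489/193140712 -2533907/48285178; 85548397/193140712 21819263/48285178; 9218271/96570356 2364457/24142589]
step 1: x' = x̄ + K·y = [-329730695/193140712, -184702101/193140712, 164473101/96570356]
step 1: P' = (I − K·H)·P̄ = [401787223/193140712 -18542547/193140712 -194156245/96570356; -18542547/193140712 367289567/193140712 -152554247/96570356; -194156245/96570356 -152554247/96570356 175719703/48285178]
step 2: x̄ = F·x = [-223591115/193140712, 1213567693/193140712, -186271087/193140712]
step 2: P̄ = F·P·Fᵀ + Q = [6308686087/193140712 -3390407673/193140712 -1180875533/193140712; -3390407673/193140712 5269666567/193140712 823223707/193140712; -1180875533/193140712 823223707/193140712 964271759/193140712]
step 2: y = z − H·x̄ = [-826594029/193140712, -1093416559/96570356]
step 2: S = H·P̄·Hᵀ + R = [22248076823/193140712 -4081425695/96570356; -4081425695/96570356 5094790593/48285178]
step 2: K = P̄·Hᵀ·S⁻¹ = [-1059858881381/2002503890663 -83082830122/2002503890663; 857046934099/2002503890663 874393671238/2002503890663; 198730521587/2002503890663 198817065804/2002503890663]
step 2: x' = x̄ + K·y = [3158418664600/2002503890663, -985855793658/2002503890663, -5032899448373/2002503890663]
step 2: P' = (I − K·H)·P̄ = [4146161551752/2002503890663 -134815388833/2002503890663 -4052887577980/2002503890663; -134815388833/2002503890663 3730569183182/2002503890663 -3158556958730/2002503890663; -4052887577980/2002503890663 -3158556958730/2002503890663 7310853069612/2002503890663]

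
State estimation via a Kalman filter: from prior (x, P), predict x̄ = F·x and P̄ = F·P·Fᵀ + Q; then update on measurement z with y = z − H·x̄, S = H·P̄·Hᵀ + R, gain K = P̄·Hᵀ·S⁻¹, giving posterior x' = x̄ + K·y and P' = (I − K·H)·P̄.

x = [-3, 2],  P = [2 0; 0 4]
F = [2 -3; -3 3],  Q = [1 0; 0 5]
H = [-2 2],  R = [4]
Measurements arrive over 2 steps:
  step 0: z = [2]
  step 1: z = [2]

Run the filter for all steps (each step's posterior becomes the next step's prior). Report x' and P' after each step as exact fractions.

step 0: x̄ = F·x = [-12, 15]
step 0: P̄ = F·P·Fᵀ + Q = [45 -48; -48 59]
step 0: y = z − H·x̄ = [-52]
step 0: S = H·P̄·Hᵀ + R = [804]
step 0: K = P̄·Hᵀ·S⁻¹ = [-31/134; 107/402]
step 0: x' = x̄ + K·y = [2/67, 233/201]
step 0: P' = (I − K·H)·P̄ = [132/67 101/67; 101/67 410/201]
step 1: x̄ = F·x = [-229/67, 227/67]
step 1: P̄ = F·P·Fᵀ + Q = [613/67 -507/67; -507/67 935/67]
step 1: y = z − H·x̄ = [-778/67]
step 1: S = H·P̄·Hᵀ + R = [10516/67]
step 1: K = P̄·Hᵀ·S⁻¹ = [-560/2629; 721/2629]
step 1: x' = x̄ + K·y = [-2483/2629, 535/2629]
step 1: P' = (I − K·H)·P̄ = [5331/2629 4211/2629; 4211/2629 5653/2629]

step 0: x' = [2/67, 233/201], P' = [132/67 101/67; 101/67 410/201]
step 1: x' = [-2483/2629, 535/2629], P' = [5331/2629 4211/2629; 4211/2629 5653/2629]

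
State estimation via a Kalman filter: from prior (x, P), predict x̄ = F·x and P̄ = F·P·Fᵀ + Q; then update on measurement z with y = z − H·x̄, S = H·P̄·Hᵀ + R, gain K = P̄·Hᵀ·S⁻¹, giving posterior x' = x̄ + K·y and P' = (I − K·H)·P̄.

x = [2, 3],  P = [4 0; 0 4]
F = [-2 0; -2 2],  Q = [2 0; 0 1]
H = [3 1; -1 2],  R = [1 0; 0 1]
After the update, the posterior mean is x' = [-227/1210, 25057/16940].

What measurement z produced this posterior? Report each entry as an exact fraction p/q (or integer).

z = [1, 3]

x̄ = F·x = [-4, 2]
P̄ = F·P·Fᵀ + Q = [18 16; 16 33]
S = H·P̄·Hᵀ + R = [292 92; 92 87]
K = P̄·Hᵀ·S⁻¹ = [343/1210 -84/605; 2447/16940 1787/4235]
x' − x̄ = [4613/1210, -8823/16940] = K·y
y = (KᵀK)⁻¹·Kᵀ·(x' − x̄) = [11, -5]
z = y + H·x̄ = [11, -5] + [-10, 8] = [1, 3]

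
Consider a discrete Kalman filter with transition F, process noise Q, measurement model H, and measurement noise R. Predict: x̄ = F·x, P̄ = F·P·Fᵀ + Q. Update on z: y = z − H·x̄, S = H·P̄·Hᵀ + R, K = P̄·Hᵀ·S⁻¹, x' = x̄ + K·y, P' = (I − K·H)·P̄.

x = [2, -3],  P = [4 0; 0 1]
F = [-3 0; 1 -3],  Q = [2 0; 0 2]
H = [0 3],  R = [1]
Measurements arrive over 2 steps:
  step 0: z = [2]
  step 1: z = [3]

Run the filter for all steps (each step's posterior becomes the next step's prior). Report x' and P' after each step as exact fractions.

step 0: x̄ = F·x = [-6, 11]
step 0: P̄ = F·P·Fᵀ + Q = [38 -12; -12 15]
step 0: y = z − H·x̄ = [-31]
step 0: S = H·P̄·Hᵀ + R = [136]
step 0: K = P̄·Hᵀ·S⁻¹ = [-9/34; 45/136]
step 0: x' = x̄ + K·y = [75/34, 101/136]
step 0: P' = (I − K·H)·P̄ = [484/17 -3/34; -3/34 15/136]
step 1: x̄ = F·x = [-225/34, -3/136]
step 1: P̄ = F·P·Fᵀ + Q = [4390/17 -2931/34; -2931/34 4351/136]
step 1: y = z − H·x̄ = [417/136]
step 1: S = H·P̄·Hᵀ + R = [39295/136]
step 1: K = P̄·Hᵀ·S⁻¹ = [-35172/39295; 13053/39295]
step 1: x' = x̄ + K·y = [-367884/39295, 39156/39295]
step 1: P' = (I − K·H)·P̄ = [1051256/39295 -11724/39295; -11724/39295 4351/39295]

step 0: x' = [75/34, 101/136], P' = [484/17 -3/34; -3/34 15/136]
step 1: x' = [-367884/39295, 39156/39295], P' = [1051256/39295 -11724/39295; -11724/39295 4351/39295]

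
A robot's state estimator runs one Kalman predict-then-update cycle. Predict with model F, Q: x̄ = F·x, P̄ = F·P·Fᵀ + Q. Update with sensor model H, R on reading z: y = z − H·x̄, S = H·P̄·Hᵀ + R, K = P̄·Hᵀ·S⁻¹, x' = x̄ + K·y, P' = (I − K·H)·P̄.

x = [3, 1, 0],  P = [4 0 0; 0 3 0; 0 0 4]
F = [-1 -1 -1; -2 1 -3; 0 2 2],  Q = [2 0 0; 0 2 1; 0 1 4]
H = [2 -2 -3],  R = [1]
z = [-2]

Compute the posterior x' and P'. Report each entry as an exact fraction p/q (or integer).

x' = [-1520/397, -2043/397, 614/397]
P' = [4005/397 7735/397 -2498/397; 7735/397 21788/397 -9359/397; -2498/397 -9359/397 4604/397]

x̄ = F·x = [-4, -5, 2]
P̄ = F·P·Fᵀ + Q = [13 17 -14; 17 57 -17; -14 -17 32]
y = z − H·x̄ = [2]
S = H·P̄·Hᵀ + R = [397]
K = P̄·Hᵀ·S⁻¹ = [34/397; -29/397; -90/397]
x' = x̄ + K·y = [-1520/397, -2043/397, 614/397]
P' = (I − K·H)·P̄ = [4005/397 7735/397 -2498/397; 7735/397 21788/397 -9359/397; -2498/397 -9359/397 4604/397]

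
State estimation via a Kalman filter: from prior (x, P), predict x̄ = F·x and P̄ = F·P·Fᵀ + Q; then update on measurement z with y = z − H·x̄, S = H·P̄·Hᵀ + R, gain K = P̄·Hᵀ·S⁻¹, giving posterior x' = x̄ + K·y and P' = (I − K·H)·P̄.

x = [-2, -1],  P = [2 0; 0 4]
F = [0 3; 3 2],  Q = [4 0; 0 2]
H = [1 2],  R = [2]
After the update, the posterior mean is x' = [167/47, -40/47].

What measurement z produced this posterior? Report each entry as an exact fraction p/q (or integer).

z = [2]

x̄ = F·x = [-3, -8]
P̄ = F·P·Fᵀ + Q = [40 24; 24 36]
S = H·P̄·Hᵀ + R = [282]
K = P̄·Hᵀ·S⁻¹ = [44/141; 16/47]
x' − x̄ = [308/47, 336/47] = K·y
y = (KᵀK)⁻¹·Kᵀ·(x' − x̄) = [21]
z = y + H·x̄ = [21] + [-19] = [2]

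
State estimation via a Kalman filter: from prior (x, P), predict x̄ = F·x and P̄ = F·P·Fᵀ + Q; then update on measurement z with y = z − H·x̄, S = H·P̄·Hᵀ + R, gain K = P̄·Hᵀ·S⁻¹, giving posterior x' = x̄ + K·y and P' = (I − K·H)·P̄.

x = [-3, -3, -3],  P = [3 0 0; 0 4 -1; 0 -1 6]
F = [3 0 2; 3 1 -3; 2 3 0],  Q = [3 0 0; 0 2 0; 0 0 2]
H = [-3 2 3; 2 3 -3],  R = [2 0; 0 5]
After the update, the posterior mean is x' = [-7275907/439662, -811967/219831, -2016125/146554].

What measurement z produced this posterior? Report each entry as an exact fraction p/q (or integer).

z = [1, -3]

x̄ = F·x = [-15, -3, -15]
P̄ = F·P·Fᵀ + Q = [54 -11 12; -11 93 39; 12 39 50]
S = H·P̄·Hᵀ + R = [1694 136; 136 530]
K = P̄·Hᵀ·S⁻¹ = [-20936/219831 43097/439662; 39760/219831 47866/219831; 8582/73277 -6893/146554]
x' − x̄ = [-680977/439662, -152474/219831, 182185/146554] = K·y
y = (KᵀK)⁻¹·Kᵀ·(x' − x̄) = [7, -9]
z = y + H·x̄ = [7, -9] + [-6, 6] = [1, -3]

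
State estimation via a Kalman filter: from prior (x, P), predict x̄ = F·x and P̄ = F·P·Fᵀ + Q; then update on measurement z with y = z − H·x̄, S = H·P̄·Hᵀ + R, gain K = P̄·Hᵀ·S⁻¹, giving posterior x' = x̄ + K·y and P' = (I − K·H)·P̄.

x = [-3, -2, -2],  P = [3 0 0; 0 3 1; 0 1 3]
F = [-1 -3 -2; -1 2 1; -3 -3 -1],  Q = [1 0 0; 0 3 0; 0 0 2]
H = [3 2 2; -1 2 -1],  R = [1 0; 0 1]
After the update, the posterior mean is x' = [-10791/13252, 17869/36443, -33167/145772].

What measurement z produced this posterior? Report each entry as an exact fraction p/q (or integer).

x̄ = F·x = [13, -3, 17]
P̄ = F·P·Fᵀ + Q = [55 -28 51; -28 25 -17; 51 -17 65]
S = H·P̄·Hᵀ + R = [996 -596; -596 503]
K = P̄·Hᵀ·S⁻¹ = [871/13252 -809/3313; 5604/36443 13523/36443; 35847/145772 -249/36443]
x' − x̄ = [-183067/13252, 127198/36443, -2511291/145772] = K·y
y = (KᵀK)⁻¹·Kᵀ·(x' − x̄) = [-69, 38]
z = y + H·x̄ = [-69, 38] + [67, -36] = [-2, 2]

z = [-2, 2]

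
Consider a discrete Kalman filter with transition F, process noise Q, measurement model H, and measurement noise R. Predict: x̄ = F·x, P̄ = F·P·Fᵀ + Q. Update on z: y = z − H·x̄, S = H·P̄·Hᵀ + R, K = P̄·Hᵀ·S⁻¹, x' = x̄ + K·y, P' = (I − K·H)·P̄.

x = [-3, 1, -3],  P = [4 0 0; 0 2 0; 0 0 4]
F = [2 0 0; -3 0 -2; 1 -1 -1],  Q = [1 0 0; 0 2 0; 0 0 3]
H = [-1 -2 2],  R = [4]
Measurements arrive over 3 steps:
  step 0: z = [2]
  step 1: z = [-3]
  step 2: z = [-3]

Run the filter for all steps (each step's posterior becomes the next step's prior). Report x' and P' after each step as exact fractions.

step 0: x' = [158/193, 319/193, 535/193], P' = [1072/193 -308/193 322/193; -308/193 1958/193 1620/193; 322/193 1620/193 1833/193]
step 1: x' = [-18247/20247, -65332/20247, -103520/20247], P' = [214580/60741 -181372/60741 -43700/60741; -181372/60741 2454038/60741 2306224/60741; -43700/60741 2306224/60741 2302406/60741]
step 2: x' = [-4714657/13123517, 142539787/13123517, 119746481/13123517], P' = [43918568/13123517 -18799932/13123517 9289166/13123517; -18799932/13123517 2002465606/13123517 1984282112/13123517; 9289166/13123517 1984282112/13123517 1996088627/13123517]

step 0: x̄ = F·x = [-6, 15, -1]
step 0: P̄ = F·P·Fᵀ + Q = [17 -24 8; -24 54 -4; 8 -4 13]
step 0: y = z − H·x̄ = [28]
step 0: S = H·P̄·Hᵀ + R = [193]
step 0: K = P̄·Hᵀ·S⁻¹ = [47/193; -92/193; 26/193]
step 0: x' = x̄ + K·y = [158/193, 319/193, 535/193]
step 0: P' = (I − K·H)·P̄ = [1072/193 -308/193 322/193; -308/193 1958/193 1620/193; 322/193 1620/193 1833/193]
step 1: x̄ = F·x = [316/193, -8, -696/193]
step 1: P̄ = F·P·Fᵀ + Q = [4481/193 -40 2116/193; -40 110 16; 2116/193 16 8654/193]
step 1: y = z − H·x̄ = [-1959/193]
step 1: S = H·P̄·Hᵀ + R = [60741/193]
step 1: K = P̄·Hᵀ·S⁻¹ = [15191/60741; -28564/60741; 9016/60741]
step 1: x' = x̄ + K·y = [-18247/20247, -65332/20247, -103520/20247]
step 1: P' = (I − K·H)·P̄ = [214580/60741 -181372/60741 -43700/60741; -181372/60741 2454038/60741 2306224/60741; -43700/60741 2306224/60741 2302406/60741]
step 2: x̄ = F·x = [-36494/20247, 261781/20247, 150605/20247]
step 2: P̄ = F·P·Fᵀ + Q = [919061/60741 -1112680/60741 879304/60741; -1112680/60741 10737926/60741 7985704/60741; 879304/60741 7985704/60741 10215839/60741]
step 2: y = z − H·x̄ = [125117/20247]
step 2: S = H·P̄·Hᵀ + R = [13123517/60741]
step 2: K = P̄·Hᵀ·S⁻¹ = [3064907/13123517; -4391764/13123517; 3580966/13123517]
step 2: x' = x̄ + K·y = [-4714657/13123517, 142539787/13123517, 119746481/13123517]
step 2: P' = (I − K·H)·P̄ = [43918568/13123517 -18799932/13123517 9289166/13123517; -18799932/13123517 2002465606/13123517 1984282112/13123517; 9289166/13123517 1984282112/13123517 1996088627/13123517]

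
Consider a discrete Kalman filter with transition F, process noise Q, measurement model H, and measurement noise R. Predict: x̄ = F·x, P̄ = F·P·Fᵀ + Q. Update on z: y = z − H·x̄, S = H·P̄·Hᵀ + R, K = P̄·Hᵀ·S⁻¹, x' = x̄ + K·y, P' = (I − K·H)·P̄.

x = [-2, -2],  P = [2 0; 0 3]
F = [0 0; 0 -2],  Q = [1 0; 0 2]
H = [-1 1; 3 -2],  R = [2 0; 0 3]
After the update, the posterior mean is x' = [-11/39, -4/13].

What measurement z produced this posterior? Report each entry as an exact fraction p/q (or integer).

z = [-3, -2]

x̄ = F·x = [0, 4]
P̄ = F·P·Fᵀ + Q = [1 0; 0 14]
S = H·P̄·Hᵀ + R = [17 -31; -31 68]
K = P̄·Hᵀ·S⁻¹ = [5/39 4/39; 28/65 -14/65]
x' − x̄ = [-11/39, -56/13] = K·y
y = (KᵀK)⁻¹·Kᵀ·(x' − x̄) = [-7, 6]
z = y + H·x̄ = [-7, 6] + [4, -8] = [-3, -2]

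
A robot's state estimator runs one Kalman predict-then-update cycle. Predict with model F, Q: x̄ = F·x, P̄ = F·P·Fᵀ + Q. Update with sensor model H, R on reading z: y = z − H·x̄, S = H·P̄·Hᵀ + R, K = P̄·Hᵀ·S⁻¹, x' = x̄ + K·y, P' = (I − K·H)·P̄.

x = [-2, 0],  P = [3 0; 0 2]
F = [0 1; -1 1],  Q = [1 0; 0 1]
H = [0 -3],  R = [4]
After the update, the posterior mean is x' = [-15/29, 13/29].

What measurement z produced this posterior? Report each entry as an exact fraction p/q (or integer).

x̄ = F·x = [0, 2]
P̄ = F·P·Fᵀ + Q = [3 2; 2 6]
S = H·P̄·Hᵀ + R = [58]
K = P̄·Hᵀ·S⁻¹ = [-3/29; -9/29]
x' − x̄ = [-15/29, -45/29] = K·y
y = (KᵀK)⁻¹·Kᵀ·(x' − x̄) = [5]
z = y + H·x̄ = [5] + [-6] = [-1]

z = [-1]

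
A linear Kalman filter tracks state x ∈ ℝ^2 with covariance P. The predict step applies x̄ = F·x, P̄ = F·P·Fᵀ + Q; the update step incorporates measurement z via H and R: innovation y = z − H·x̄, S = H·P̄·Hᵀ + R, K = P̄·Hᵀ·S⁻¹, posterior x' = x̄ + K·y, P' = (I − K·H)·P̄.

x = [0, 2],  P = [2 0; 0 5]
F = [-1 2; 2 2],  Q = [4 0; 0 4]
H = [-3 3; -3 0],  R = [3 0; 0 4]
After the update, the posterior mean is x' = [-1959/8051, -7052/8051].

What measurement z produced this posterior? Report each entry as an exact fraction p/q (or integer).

z = [-2, 1]

x̄ = F·x = [4, 4]
P̄ = F·P·Fᵀ + Q = [26 16; 16 32]
S = H·P̄·Hᵀ + R = [237 90; 90 238]
K = P̄·Hᵀ·S⁻¹ = [-20/8051 -2631/8051; 2624/8051 -2616/8051]
x' − x̄ = [-34163/8051, -39256/8051] = K·y
y = (KᵀK)⁻¹·Kᵀ·(x' − x̄) = [-2, 13]
z = y + H·x̄ = [-2, 13] + [0, -12] = [-2, 1]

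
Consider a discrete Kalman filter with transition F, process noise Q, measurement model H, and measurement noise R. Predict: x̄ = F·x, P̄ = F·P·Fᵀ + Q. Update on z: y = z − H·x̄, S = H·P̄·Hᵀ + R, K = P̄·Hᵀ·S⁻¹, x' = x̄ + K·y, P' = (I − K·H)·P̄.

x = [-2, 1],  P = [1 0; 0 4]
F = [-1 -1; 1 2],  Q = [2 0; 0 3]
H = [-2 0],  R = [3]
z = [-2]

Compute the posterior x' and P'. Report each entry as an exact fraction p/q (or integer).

x' = [1, 0]
P' = [21/31 -27/31; -27/31 296/31]

x̄ = F·x = [1, 0]
P̄ = F·P·Fᵀ + Q = [7 -9; -9 20]
y = z − H·x̄ = [0]
S = H·P̄·Hᵀ + R = [31]
K = P̄·Hᵀ·S⁻¹ = [-14/31; 18/31]
x' = x̄ + K·y = [1, 0]
P' = (I − K·H)·P̄ = [21/31 -27/31; -27/31 296/31]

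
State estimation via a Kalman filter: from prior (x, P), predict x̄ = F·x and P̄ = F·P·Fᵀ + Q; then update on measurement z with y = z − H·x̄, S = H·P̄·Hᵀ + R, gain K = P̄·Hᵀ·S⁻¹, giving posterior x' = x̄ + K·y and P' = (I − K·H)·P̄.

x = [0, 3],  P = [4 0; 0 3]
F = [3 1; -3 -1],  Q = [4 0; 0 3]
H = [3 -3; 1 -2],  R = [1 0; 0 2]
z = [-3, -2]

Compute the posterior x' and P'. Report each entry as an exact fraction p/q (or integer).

x̄ = F·x = [3, -3]
P̄ = F·P·Fᵀ + Q = [43 -39; -39 42]
y = z − H·x̄ = [-21, -11]
S = H·P̄·Hᵀ + R = [1468 732; 732 369]
K = P̄·Hᵀ·S⁻¹ = [367/978 -611/1467; 41/652 -224/489]
x' = x̄ + K·y = [-877/2934, 1405/1956]
P' = (I − K·H)·P̄ = [1589/1467 937/978; 937/978 611/652]

x' = [-877/2934, 1405/1956]
P' = [1589/1467 937/978; 937/978 611/652]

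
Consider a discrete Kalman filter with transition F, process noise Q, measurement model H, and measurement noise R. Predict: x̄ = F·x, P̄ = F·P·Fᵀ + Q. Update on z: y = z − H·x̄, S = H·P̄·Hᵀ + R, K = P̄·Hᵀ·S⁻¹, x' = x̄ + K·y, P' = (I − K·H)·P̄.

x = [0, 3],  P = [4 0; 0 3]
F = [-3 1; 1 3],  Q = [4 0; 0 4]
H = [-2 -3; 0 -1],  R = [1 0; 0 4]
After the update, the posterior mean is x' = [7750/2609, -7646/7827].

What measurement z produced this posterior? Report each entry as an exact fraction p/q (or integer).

z = [-3, 2]

x̄ = F·x = [3, 9]
P̄ = F·P·Fᵀ + Q = [43 -3; -3 35]
S = H·P̄·Hᵀ + R = [452 99; 99 39]
K = P̄·Hᵀ·S⁻¹ = [-1100/2609 2993/2609; -132/2609 -6019/7827]
x' − x̄ = [-77/2609, -78089/7827] = K·y
y = (KᵀK)⁻¹·Kᵀ·(x' − x̄) = [30, 11]
z = y + H·x̄ = [30, 11] + [-33, -9] = [-3, 2]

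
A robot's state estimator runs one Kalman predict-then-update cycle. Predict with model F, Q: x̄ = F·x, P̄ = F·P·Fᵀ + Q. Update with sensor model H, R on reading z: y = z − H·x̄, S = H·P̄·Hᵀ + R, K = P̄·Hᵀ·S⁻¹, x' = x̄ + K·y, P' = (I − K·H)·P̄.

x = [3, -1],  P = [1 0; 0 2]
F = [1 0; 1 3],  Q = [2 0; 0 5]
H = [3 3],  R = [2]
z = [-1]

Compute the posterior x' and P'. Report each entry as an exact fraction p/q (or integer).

x̄ = F·x = [3, 0]
P̄ = F·P·Fᵀ + Q = [3 1; 1 24]
y = z − H·x̄ = [-10]
S = H·P̄·Hᵀ + R = [263]
K = P̄·Hᵀ·S⁻¹ = [12/263; 75/263]
x' = x̄ + K·y = [669/263, -750/263]
P' = (I − K·H)·P̄ = [645/263 -637/263; -637/263 687/263]

x' = [669/263, -750/263]
P' = [645/263 -637/263; -637/263 687/263]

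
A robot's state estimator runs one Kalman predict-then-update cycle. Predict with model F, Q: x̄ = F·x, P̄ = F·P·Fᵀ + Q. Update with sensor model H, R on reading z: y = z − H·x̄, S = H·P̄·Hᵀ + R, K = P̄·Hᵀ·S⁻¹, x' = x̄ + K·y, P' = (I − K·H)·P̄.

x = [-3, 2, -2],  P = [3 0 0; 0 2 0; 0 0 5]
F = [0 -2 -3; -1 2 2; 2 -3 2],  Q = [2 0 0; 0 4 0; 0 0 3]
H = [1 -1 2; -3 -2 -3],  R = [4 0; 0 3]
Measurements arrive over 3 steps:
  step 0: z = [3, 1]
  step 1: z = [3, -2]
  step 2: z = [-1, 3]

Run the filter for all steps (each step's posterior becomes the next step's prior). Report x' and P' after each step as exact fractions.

step 0: x' = [206887/23737, -17336/3391, -133992/23737], P' = [930284/23737 -60210/3391 -655321/23737; -60210/3391 30216/3391 41295/3391; -655321/23737 41295/3391 470503/23737]
step 1: x' = [-177892206/189087643, -669433825/3214489931, 5816559561/3214489931], P' = [1468168725/189087643 -738805791/189087643 -982517548/189087643; -738805791/189087643 9073830363/3214489931 7366448355/3214489931; -982517548/189087643 7366448355/3214489931 24719607297/6428979862]
step 2: x' = [-797817673344277/199653019962677, 303877552291293/199653019962677, 831080542249967/399306039925354], P' = [1391024845880829/199653019962677 -694547406165885/199653019962677 -931637043919283/199653019962677; -694547406165885/199653019962677 517656351882543/199653019962677 400655516822268/199653019962677; -931637043919283/199653019962677 400655516822268/199653019962677 1394803702446057/399306039925354]

step 0: x̄ = F·x = [2, 3, -16]
step 0: P̄ = F·P·Fᵀ + Q = [55 -38 -18; -38 35 2; -18 2 53]
step 0: y = z − H·x̄ = [36, -35]
step 0: S = H·P̄·Hᵀ + R = [302 -291; -291 359]
step 0: K = P̄·Hᵀ·S⁻¹ = [10278/23737 6017/23737; -1959/3391 -1229/3391; -845/23737 -7892/23737]
step 0: x' = x̄ + K·y = [206887/23737, -17336/3391, -133992/23737]
step 0: P' = (I − K·H)·P̄ = [930284/23737 -60210/3391 -655321/23737; -60210/3391 30216/3391 41295/3391; -655321/23737 41295/3391 470503/23737]
step 1: x̄ = F·x = [644680/23737, -717575/23737, 509846/23737]
step 1: P̄ = F·P·Fᵀ + Q = [8596829/23737 -9368619/23737 5509185/23737; -9368619/23737 10372976/23737 -6086690/23737; 5509185/23737 -6086690/23737 3924259/23737]
step 1: y = z − H·x̄ = [-2310736/23737, 1980954/23737]
step 1: S = H·P̄·Hᵀ + R = [99882527/23737 -81454683/23737; -81454683/23737 67954529/23737]
step 1: K = P̄·Hᵀ·S⁻¹ = [60484855/189087643 6886017/189087643; -1725158025/3214489931 -855970150/3214489931; 325180313/6428979862 -1135941805/6428979862]
step 1: x' = x̄ + K·y = [-177892206/189087643, -669433825/3214489931, 5816559561/3214489931]
step 1: P' = (I − K·H)·P̄ = [1468168725/189087643 -738805791/189087643 -982517548/189087643; -738805791/189087643 9073830363/3214489931 7366448355/3214489931; -982517548/189087643 7366448355/3214489931 24719607297/6428979862]
step 2: x̄ = F·x = [-16110811033/3214489931, 13318418974/3214489931, 7593085593/3214489931]
step 2: P̄ = F·P·Fᵀ + Q = [484719828821/6428979862 -259346418735/3214489931 167571985746/3214489931; -259346418735/3214489931 299532937987/3214489931 -190977886705/3214489931; 167571985746/3214489931 -190977886705/3214489931 169279245530/3214489931]
step 2: y = z − H·x̄ = [11028568890/3214489931, 10727131421/3214489931]
step 2: S = H·P̄·Hᵀ + R = [6369520243031/6428979862 -5440411488363/6428979862; -5440411488363/6428979862 5049863478707/6428979862]
step 2: K = P̄·Hᵀ·S⁻¹ = [55574541052037/199653019962677 3643802149044/199653019962677; -102723181100973/199653019962677 -51212345244745/199653019962677; 31255570852253/399306039925354 -65736970370515/399306039925354]
step 2: x' = x̄ + K·y = [-797817673344277/199653019962677, 303877552291293/199653019962677, 831080542249967/399306039925354]
step 2: P' = (I − K·H)·P̄ = [1391024845880829/199653019962677 -694547406165885/199653019962677 -931637043919283/199653019962677; -694547406165885/199653019962677 517656351882543/199653019962677 400655516822268/199653019962677; -931637043919283/199653019962677 400655516822268/199653019962677 1394803702446057/399306039925354]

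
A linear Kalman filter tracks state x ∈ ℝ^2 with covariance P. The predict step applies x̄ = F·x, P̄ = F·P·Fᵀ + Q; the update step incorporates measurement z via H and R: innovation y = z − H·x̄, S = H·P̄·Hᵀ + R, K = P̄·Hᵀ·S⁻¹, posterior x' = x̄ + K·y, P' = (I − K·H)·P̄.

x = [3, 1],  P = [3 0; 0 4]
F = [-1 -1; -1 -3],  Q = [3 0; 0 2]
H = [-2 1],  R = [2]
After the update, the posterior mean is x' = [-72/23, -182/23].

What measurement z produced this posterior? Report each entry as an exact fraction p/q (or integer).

z = [-2]

x̄ = F·x = [-4, -6]
P̄ = F·P·Fᵀ + Q = [10 15; 15 41]
S = H·P̄·Hᵀ + R = [23]
K = P̄·Hᵀ·S⁻¹ = [-5/23; 11/23]
x' − x̄ = [20/23, -44/23] = K·y
y = (KᵀK)⁻¹·Kᵀ·(x' − x̄) = [-4]
z = y + H·x̄ = [-4] + [2] = [-2]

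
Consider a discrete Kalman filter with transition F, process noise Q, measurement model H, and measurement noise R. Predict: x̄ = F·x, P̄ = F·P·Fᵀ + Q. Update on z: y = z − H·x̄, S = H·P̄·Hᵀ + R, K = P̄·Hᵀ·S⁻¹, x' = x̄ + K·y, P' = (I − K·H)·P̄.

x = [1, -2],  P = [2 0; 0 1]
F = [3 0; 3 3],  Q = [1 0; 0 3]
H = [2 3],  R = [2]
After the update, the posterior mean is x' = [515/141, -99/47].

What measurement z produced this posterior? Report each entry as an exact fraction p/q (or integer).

z = [1]

x̄ = F·x = [3, -3]
P̄ = F·P·Fᵀ + Q = [19 18; 18 30]
S = H·P̄·Hᵀ + R = [564]
K = P̄·Hᵀ·S⁻¹ = [23/141; 21/94]
x' − x̄ = [92/141, 42/47] = K·y
y = (KᵀK)⁻¹·Kᵀ·(x' − x̄) = [4]
z = y + H·x̄ = [4] + [-3] = [1]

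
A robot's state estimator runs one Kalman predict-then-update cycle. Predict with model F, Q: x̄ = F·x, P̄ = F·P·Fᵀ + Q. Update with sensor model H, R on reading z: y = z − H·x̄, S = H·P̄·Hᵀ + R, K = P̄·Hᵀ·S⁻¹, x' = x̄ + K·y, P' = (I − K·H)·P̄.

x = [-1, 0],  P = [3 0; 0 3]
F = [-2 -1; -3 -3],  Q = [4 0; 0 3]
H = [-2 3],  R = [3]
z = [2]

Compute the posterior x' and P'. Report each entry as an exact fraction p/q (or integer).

x' = [407/268, 453/268]
P' = [3243/268 2205/268; 2205/268 1587/268]

x̄ = F·x = [2, 3]
P̄ = F·P·Fᵀ + Q = [19 27; 27 57]
y = z − H·x̄ = [-3]
S = H·P̄·Hᵀ + R = [268]
K = P̄·Hᵀ·S⁻¹ = [43/268; 117/268]
x' = x̄ + K·y = [407/268, 453/268]
P' = (I − K·H)·P̄ = [3243/268 2205/268; 2205/268 1587/268]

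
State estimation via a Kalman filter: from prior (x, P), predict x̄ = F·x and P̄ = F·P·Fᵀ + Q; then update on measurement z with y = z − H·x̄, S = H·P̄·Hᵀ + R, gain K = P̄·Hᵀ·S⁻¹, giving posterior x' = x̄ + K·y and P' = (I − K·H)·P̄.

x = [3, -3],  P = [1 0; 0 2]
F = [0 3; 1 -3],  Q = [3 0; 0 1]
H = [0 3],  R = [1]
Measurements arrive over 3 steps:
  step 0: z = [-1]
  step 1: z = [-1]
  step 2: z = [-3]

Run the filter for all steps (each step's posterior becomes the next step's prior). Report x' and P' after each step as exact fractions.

step 0: x' = [369/181, -48/181], P' = [885/181 -18/181; -18/181 20/181]
step 1: x' = [-3168/12367, -3549/12367], P' = [46677/12367 -234/12367; -234/12367 1354/12367]
step 2: x' = [-387297/666073, -646227/666073], P' = [2533665/666073 -12888/666073; -12888/666073 72634/666073]

step 0: x̄ = F·x = [-9, 12]
step 0: P̄ = F·P·Fᵀ + Q = [21 -18; -18 20]
step 0: y = z − H·x̄ = [-37]
step 0: S = H·P̄·Hᵀ + R = [181]
step 0: K = P̄·Hᵀ·S⁻¹ = [-54/181; 60/181]
step 0: x' = x̄ + K·y = [369/181, -48/181]
step 0: P' = (I − K·H)·P̄ = [885/181 -18/181; -18/181 20/181]
step 1: x̄ = F·x = [-144/181, 513/181]
step 1: P̄ = F·P·Fᵀ + Q = [723/181 -234/181; -234/181 1354/181]
step 1: y = z − H·x̄ = [-1720/181]
step 1: S = H·P̄·Hᵀ + R = [12367/181]
step 1: K = P̄·Hᵀ·S⁻¹ = [-702/12367; 4062/12367]
step 1: x' = x̄ + K·y = [-3168/12367, -3549/12367]
step 1: P' = (I − K·H)·P̄ = [46677/12367 -234/12367; -234/12367 1354/12367]
step 2: x̄ = F·x = [-10647/12367, 7479/12367]
step 2: P̄ = F·P·Fᵀ + Q = [49287/12367 -12888/12367; -12888/12367 72634/12367]
step 2: y = z − H·x̄ = [-59538/12367]
step 2: S = H·P̄·Hᵀ + R = [666073/12367]
step 2: K = P̄·Hᵀ·S⁻¹ = [-38664/666073; 217902/666073]
step 2: x' = x̄ + K·y = [-387297/666073, -646227/666073]
step 2: P' = (I − K·H)·P̄ = [2533665/666073 -12888/666073; -12888/666073 72634/666073]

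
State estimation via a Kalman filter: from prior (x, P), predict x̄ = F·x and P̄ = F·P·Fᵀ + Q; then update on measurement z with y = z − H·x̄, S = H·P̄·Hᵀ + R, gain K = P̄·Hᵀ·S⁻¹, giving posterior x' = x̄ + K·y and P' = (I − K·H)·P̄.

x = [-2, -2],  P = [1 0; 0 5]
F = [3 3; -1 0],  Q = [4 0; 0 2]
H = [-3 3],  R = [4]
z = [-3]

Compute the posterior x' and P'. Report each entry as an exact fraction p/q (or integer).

x̄ = F·x = [-12, 2]
P̄ = F·P·Fᵀ + Q = [58 -3; -3 3]
y = z − H·x̄ = [-45]
S = H·P̄·Hᵀ + R = [607]
K = P̄·Hᵀ·S⁻¹ = [-183/607; 18/607]
x' = x̄ + K·y = [951/607, 404/607]
P' = (I − K·H)·P̄ = [1717/607 1473/607; 1473/607 1497/607]

x' = [951/607, 404/607]
P' = [1717/607 1473/607; 1473/607 1497/607]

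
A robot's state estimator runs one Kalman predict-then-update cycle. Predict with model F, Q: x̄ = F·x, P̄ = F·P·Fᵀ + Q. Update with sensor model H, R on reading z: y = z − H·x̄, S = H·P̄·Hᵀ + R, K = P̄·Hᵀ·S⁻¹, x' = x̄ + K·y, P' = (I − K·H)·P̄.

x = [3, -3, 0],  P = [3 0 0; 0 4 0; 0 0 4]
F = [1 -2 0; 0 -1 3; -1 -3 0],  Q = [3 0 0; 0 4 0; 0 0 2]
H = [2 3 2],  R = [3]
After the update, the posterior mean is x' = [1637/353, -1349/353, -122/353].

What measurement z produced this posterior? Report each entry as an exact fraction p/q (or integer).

z = [-3]

x̄ = F·x = [9, 3, 6]
P̄ = F·P·Fᵀ + Q = [22 8 21; 8 44 12; 21 12 41]
S = H·P̄·Hᵀ + R = [1059]
K = P̄·Hᵀ·S⁻¹ = [110/1059; 172/1059; 160/1059]
x' − x̄ = [-1540/353, -2408/353, -2240/353] = K·y
y = (KᵀK)⁻¹·Kᵀ·(x' − x̄) = [-42]
z = y + H·x̄ = [-42] + [39] = [-3]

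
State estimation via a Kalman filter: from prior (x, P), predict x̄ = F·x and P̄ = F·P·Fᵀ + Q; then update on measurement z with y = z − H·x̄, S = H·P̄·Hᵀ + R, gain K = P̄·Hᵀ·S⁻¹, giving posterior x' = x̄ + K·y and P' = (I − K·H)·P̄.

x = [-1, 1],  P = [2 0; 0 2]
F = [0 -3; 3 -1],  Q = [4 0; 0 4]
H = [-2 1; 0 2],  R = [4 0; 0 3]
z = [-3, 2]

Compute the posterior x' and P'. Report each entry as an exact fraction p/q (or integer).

x̄ = F·x = [-3, -4]
P̄ = F·P·Fᵀ + Q = [22 6; 6 24]
y = z − H·x̄ = [-5, 10]
S = H·P̄·Hᵀ + R = [92 24; 24 99]
K = P̄·Hᵀ·S⁻¹ = [-75/158 56/237; 1/237 344/711]
x' = x̄ + K·y = [823/474, 581/711]
P' = (I − K·H)·P̄ = [89/79 28/79; 28/79 172/237]

x' = [823/474, 581/711]
P' = [89/79 28/79; 28/79 172/237]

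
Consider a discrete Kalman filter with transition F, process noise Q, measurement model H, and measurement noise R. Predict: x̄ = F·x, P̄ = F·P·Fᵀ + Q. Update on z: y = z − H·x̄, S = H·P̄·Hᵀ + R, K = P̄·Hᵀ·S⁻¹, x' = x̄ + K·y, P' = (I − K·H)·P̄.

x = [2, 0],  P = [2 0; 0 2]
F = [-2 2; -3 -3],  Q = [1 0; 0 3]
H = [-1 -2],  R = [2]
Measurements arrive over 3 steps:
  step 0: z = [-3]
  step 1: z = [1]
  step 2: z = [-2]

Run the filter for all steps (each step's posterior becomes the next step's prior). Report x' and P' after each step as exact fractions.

step 0: x̄ = F·x = [-4, -6]
step 0: P̄ = F·P·Fᵀ + Q = [17 0; 0 39]
step 0: y = z − H·x̄ = [-19]
step 0: S = H·P̄·Hᵀ + R = [175]
step 0: K = P̄·Hᵀ·S⁻¹ = [-17/175; -78/175]
step 0: x' = x̄ + K·y = [-377/175, 432/175]
step 0: P' = (I − K·H)·P̄ = [2686/175 -1326/175; -1326/175 741/175]
step 1: x̄ = F·x = [1618/175, -33/35]
step 1: P̄ = F·P·Fᵀ + Q = [24491/175 2334/35; 2334/35 300/7]
step 1: y = z − H·x̄ = [209/25]
step 1: S = H·P̄·Hᵀ + R = [14503/25]
step 1: K = P̄·Hᵀ·S⁻¹ = [-6833/14503; -3810/14503]
step 1: x' = x̄ + K·y = [538767/101521, -318681/101521]
step 1: P' = (I − K·H)·P̄ = [1134550/101521 -519444/101521; -519444/101521 286392/101521]
step 2: x̄ = F·x = [-1714896/101521, -660258/101521]
step 2: P̄ = F·P·Fᵀ + Q = [9940841/101521 5088948/101521; 5088948/101521 3743049/101521]
step 2: y = z − H·x̄ = [-3238454/101521]
step 2: S = H·P̄·Hᵀ + R = [45471871/101521]
step 2: K = P̄·Hᵀ·S⁻¹ = [-20118737/45471871; -12575046/45471871]
step 2: x' = x̄ + K·y = [-126337658/45471871, 105402246/45471871]
step 2: P' = (I − K·H)·P̄ = [465569302/45471871 -212665914/45471871; -212665914/45471871 118908003/45471871]

step 0: x' = [-377/175, 432/175], P' = [2686/175 -1326/175; -1326/175 741/175]
step 1: x' = [538767/101521, -318681/101521], P' = [1134550/101521 -519444/101521; -519444/101521 286392/101521]
step 2: x' = [-126337658/45471871, 105402246/45471871], P' = [465569302/45471871 -212665914/45471871; -212665914/45471871 118908003/45471871]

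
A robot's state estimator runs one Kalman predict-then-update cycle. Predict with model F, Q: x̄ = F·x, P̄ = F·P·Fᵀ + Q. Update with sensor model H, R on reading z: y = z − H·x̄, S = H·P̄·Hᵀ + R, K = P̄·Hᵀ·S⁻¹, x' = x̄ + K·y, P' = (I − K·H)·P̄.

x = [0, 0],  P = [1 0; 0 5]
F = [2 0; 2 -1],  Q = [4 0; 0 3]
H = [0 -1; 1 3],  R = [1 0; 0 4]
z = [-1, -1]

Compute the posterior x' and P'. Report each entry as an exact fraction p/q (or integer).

x' = [-81/68, 11/34]
P' = [67/17 -14/17; -14/17 8/17]

x̄ = F·x = [0, 0]
P̄ = F·P·Fᵀ + Q = [8 4; 4 12]
y = z − H·x̄ = [-1, -1]
S = H·P̄·Hᵀ + R = [13 -40; -40 144]
K = P̄·Hᵀ·S⁻¹ = [14/17 25/68; -8/17 5/34]
x' = x̄ + K·y = [-81/68, 11/34]
P' = (I − K·H)·P̄ = [67/17 -14/17; -14/17 8/17]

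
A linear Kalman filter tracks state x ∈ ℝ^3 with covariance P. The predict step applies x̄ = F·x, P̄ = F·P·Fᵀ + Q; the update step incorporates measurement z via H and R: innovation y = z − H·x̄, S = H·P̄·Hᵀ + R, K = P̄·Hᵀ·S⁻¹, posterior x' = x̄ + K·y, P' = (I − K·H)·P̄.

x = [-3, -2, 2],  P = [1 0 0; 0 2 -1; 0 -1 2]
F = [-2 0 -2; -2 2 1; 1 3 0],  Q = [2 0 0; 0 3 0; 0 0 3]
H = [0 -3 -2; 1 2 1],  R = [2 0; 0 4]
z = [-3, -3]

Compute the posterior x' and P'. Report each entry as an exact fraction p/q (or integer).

x' = [-22912/5423, 24201/5423, -30227/5423]
P' = [20246/5423 -6352/5423 7442/5423; -6352/5423 16726/5423 -24524/5423; 7442/5423 -24524/5423 38506/5423]

x̄ = F·x = [2, 4, -9]
P̄ = F·P·Fᵀ + Q = [14 4 4; 4 13 7; 4 7 22]
y = z − H·x̄ = [-9, -4]
S = H·P̄·Hᵀ + R = [291 -191; -191 144]
K = P̄·Hᵀ·S⁻¹ = [2086/5423 3746/5423; -565/5423 644/5423; -1720/5423 -775/5423]
x' = x̄ + K·y = [-22912/5423, 24201/5423, -30227/5423]
P' = (I − K·H)·P̄ = [20246/5423 -6352/5423 7442/5423; -6352/5423 16726/5423 -24524/5423; 7442/5423 -24524/5423 38506/5423]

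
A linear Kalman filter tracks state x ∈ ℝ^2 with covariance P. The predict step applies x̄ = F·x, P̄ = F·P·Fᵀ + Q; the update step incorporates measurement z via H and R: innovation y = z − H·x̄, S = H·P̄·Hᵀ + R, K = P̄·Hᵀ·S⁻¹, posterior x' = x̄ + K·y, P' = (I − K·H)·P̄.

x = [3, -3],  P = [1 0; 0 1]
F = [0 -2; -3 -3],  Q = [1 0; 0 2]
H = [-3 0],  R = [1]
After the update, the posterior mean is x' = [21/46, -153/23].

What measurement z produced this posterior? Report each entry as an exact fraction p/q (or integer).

z = [-1]

x̄ = F·x = [6, 0]
P̄ = F·P·Fᵀ + Q = [5 6; 6 20]
S = H·P̄·Hᵀ + R = [46]
K = P̄·Hᵀ·S⁻¹ = [-15/46; -9/23]
x' − x̄ = [-255/46, -153/23] = K·y
y = (KᵀK)⁻¹·Kᵀ·(x' − x̄) = [17]
z = y + H·x̄ = [17] + [-18] = [-1]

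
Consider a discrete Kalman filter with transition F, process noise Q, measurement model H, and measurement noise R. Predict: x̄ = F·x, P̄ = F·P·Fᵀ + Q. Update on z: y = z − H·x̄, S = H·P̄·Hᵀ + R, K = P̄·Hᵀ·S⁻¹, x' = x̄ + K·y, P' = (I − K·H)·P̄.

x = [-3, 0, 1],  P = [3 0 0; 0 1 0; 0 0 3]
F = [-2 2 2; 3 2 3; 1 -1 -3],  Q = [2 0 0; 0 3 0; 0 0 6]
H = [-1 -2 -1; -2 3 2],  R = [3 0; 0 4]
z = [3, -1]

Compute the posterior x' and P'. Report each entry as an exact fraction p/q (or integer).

x̄ = F·x = [8, -6, -6]
P̄ = F·P·Fᵀ + Q = [30 4 -26; 4 61 -20; -26 -20 37]
y = z − H·x̄ = [-7, 45]
S = H·P̄·Hᵀ + R = [198 -236; -236 741]
K = P̄·Hᵀ·S⁻¹ = [-16246/45511 -11316/45511; -23343/45511 857/45511; 37065/91022 9956/45511]
x' = x̄ + K·y = [-31410/45511, -71100/45511, 90453/91022]
P' = (I − K·H)·P̄ = [38778/45511 -12372/45511 34704/45511; -12372/45511 186118/45511 -289835/45511; 34704/45511 -289835/45511 978737/91022]

x' = [-31410/45511, -71100/45511, 90453/91022]
P' = [38778/45511 -12372/45511 34704/45511; -12372/45511 186118/45511 -289835/45511; 34704/45511 -289835/45511 978737/91022]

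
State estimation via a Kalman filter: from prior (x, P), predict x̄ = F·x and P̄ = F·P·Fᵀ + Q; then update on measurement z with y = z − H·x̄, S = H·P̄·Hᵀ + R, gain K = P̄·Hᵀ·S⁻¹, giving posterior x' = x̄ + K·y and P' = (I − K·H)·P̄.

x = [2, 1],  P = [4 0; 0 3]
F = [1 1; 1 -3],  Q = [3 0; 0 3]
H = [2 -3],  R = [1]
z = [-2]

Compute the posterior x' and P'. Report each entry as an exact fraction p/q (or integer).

x' = [76/37, 75/37]
P' = [2845/407 1885/407; 1885/407 1294/407]

x̄ = F·x = [3, -1]
P̄ = F·P·Fᵀ + Q = [10 -5; -5 34]
y = z − H·x̄ = [-11]
S = H·P̄·Hᵀ + R = [407]
K = P̄·Hᵀ·S⁻¹ = [35/407; -112/407]
x' = x̄ + K·y = [76/37, 75/37]
P' = (I − K·H)·P̄ = [2845/407 1885/407; 1885/407 1294/407]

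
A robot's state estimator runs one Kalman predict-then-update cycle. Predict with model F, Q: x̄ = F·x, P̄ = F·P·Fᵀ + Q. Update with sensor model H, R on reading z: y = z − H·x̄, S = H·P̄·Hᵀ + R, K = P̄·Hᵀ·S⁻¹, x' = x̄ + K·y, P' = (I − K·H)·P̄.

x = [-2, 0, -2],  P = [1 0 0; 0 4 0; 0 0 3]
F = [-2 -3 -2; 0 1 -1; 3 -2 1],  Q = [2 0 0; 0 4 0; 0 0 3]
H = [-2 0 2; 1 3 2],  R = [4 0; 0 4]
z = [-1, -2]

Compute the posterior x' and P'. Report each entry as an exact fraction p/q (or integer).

x̄ = F·x = [8, 2, -8]
P̄ = F·P·Fᵀ + Q = [54 -6 12; -6 11 -11; 12 -11 31]
y = z − H·x̄ = [31, 0]
S = H·P̄·Hᵀ + R = [248 -38; -38 161]
K = P̄·Hᵀ·S⁻¹ = [-937/3207 974/3207; -355/9621 215/9621; 1919/9621 2903/9621]
x' = x̄ + K·y = [-3391/3207, 8237/9621, -17479/9621]
P' = (I − K·H)·P̄ = [12010/1069 -33482/3207 34156/3207; -33482/3207 101206/9621 -101156/9621; 34156/3207 -101156/9621 106306/9621]

x' = [-3391/3207, 8237/9621, -17479/9621]
P' = [12010/1069 -33482/3207 34156/3207; -33482/3207 101206/9621 -101156/9621; 34156/3207 -101156/9621 106306/9621]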